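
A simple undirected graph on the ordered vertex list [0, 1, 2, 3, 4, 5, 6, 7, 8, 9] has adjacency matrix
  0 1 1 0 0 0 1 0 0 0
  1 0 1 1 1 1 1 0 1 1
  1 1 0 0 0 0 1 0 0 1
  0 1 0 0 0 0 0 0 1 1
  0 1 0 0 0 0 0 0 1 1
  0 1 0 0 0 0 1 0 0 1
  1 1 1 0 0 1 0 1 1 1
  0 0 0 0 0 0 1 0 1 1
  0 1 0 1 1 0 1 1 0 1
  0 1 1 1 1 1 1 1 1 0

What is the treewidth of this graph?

3

A width-3 tree decomposition is:
Bags: B1 = {1, 6, 8, 9}  B2 = {6, 7, 8, 9}  B3 = {1, 2, 6, 9}  B4 = {0, 1, 2, 6}  B5 = {1, 3, 8, 9}  B6 = {1, 5, 6, 9}  B7 = {1, 4, 8, 9}
Tree: B1–B2, B1–B3, B3–B4, B1–B5, B3–B6, B1–B7
Each bag holds 4 vertices, so the decomposition has width 3, which upper-bounds the treewidth. For the lower bound, the 4 vertices {0, 1, 2, 6} are pairwise adjacent, and any tree decomposition puts a clique entirely inside one bag — forcing width ≥ 3. The upper and lower bounds meet at 3, so that is the treewidth.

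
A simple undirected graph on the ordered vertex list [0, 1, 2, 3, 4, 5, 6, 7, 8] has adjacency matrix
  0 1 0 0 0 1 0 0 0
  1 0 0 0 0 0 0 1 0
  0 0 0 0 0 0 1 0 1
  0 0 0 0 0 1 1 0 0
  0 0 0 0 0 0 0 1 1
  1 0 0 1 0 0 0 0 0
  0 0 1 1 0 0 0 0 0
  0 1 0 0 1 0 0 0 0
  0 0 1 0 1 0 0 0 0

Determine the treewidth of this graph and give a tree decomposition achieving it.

Treewidth 2.
One optimal decomposition is:
Bags: B1 = {2, 4, 8}  B2 = {2, 4, 6}  B3 = {3, 4, 6}  B4 = {3, 4, 5}  B5 = {0, 4, 5}  B6 = {0, 1, 4}  B7 = {1, 4, 7}
Tree: B1–B2, B2–B3, B3–B4, B4–B5, B5–B6, B6–B7

The largest bag has 3 vertices, giving width 2; this decomposition certifies tw(G) ≤ 2. The edges 4–8–2–6–3–5–0–1–7–4 form a cycle, so G is not a tree and its treewidth is at least 2. The upper and lower bounds meet at 2, so that is the treewidth.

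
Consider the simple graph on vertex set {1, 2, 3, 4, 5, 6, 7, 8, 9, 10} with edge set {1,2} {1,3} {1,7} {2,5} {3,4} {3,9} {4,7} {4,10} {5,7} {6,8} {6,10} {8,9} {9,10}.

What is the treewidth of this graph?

A width-2 tree decomposition is:
Bags: B1 = {2, 5, 7}  B2 = {1, 2, 7}  B3 = {1, 4, 7}  B4 = {1, 3, 4}  B5 = {3, 4, 10}  B6 = {3, 9, 10}  B7 = {6, 9, 10}  B8 = {6, 8, 9}
Tree: B1–B2, B2–B3, B3–B4, B4–B5, B5–B6, B6–B7, B7–B8
Each bag holds 3 vertices, so the decomposition has width 2, which upper-bounds the treewidth. For the lower bound, G contains the cycle 5–2–1–7–5, so G is not a forest; only forests have treewidth ≤ 1, hence tw(G) ≥ 2. Hence tw(G) = 2 exactly.

2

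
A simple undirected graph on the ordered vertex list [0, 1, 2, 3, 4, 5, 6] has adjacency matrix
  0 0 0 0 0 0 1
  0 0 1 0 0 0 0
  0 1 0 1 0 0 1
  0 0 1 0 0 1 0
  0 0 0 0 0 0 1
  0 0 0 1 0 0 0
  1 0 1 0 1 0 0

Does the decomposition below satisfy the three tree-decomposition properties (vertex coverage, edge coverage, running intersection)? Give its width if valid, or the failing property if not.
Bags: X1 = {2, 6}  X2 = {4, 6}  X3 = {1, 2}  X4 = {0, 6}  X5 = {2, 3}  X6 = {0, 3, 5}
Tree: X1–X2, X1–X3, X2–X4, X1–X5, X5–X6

A tree decomposition must satisfy three properties: every vertex lies in some bag; for every edge, both endpoints lie together in some bag; and for every vertex, the bags containing it form a connected subtree. Here bags containing vertex 0 are not connected in the tree, so the decomposition is invalid.

No — bags containing vertex 0 are not connected in the tree.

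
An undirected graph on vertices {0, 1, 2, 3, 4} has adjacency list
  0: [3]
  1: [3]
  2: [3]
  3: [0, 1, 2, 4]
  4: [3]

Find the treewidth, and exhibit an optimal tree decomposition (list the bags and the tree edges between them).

Treewidth 1.
Bags: B1 = {0, 3}  B2 = {2, 3}  B3 = {3, 4}  B4 = {1, 3}
Tree: B1–B2, B1–B3, B1–B4

The largest bag has 2 vertices, giving width 1; this decomposition certifies tw(G) ≤ 1. Any graph with an edge has treewidth ≥ 1, and G has the edge 3–0. Hence tw(G) = 1 exactly.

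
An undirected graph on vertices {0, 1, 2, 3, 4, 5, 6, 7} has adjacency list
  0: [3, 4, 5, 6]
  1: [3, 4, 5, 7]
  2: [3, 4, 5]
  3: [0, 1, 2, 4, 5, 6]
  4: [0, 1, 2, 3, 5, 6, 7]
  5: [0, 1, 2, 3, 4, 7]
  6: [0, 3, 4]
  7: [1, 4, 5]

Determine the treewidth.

3

A width-3 tree decomposition is:
Bags: B1 = {1, 4, 5, 7}  B2 = {1, 3, 4, 5}  B3 = {2, 3, 4, 5}  B4 = {0, 3, 4, 5}  B5 = {0, 3, 4, 6}
Tree: B1–B2, B2–B3, B2–B4, B4–B5
Each bag holds 4 vertices, so the decomposition has width 3, which upper-bounds the treewidth. For the lower bound, the 4 vertices {0, 3, 4, 5} are pairwise adjacent, and any tree decomposition puts a clique entirely inside one bag — forcing width ≥ 3. Combining the bounds, tw(G) = 3.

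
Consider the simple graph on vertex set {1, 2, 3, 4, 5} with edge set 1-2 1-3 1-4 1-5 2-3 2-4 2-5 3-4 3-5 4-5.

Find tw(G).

A width-4 tree decomposition is:
Bags: B1 = {1, 2, 3, 4, 5}
Tree: (single bag)
A single bag containing all 5 vertices is trivially a valid decomposition of width 4. Conversely, {1, 2, 3, 4, 5} is a clique of size 5, and the vertices of any clique must share a bag in every tree decomposition; so some bag has ≥ 5 vertices and tw(G) ≥ 4. Combining the bounds, tw(G) = 4.

4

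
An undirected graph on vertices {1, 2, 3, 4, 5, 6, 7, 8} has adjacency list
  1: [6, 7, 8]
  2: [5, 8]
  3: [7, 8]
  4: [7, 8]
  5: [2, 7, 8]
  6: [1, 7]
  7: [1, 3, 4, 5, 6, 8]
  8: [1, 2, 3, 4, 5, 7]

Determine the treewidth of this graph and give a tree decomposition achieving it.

Every bag has size at most 3, so the width is 3 − 1 = 2 and tw(G) ≤ 2. Conversely, {2, 5, 8} is a clique of size 3, and the vertices of any clique must share a bag in every tree decomposition; so some bag has ≥ 3 vertices and tw(G) ≥ 2. Hence tw(G) = 2 exactly.

Treewidth 2.
One such decomposition:
Bags: B1 = {4, 7, 8}  B2 = {5, 7, 8}  B3 = {1, 7, 8}  B4 = {1, 6, 7}  B5 = {2, 5, 8}  B6 = {3, 7, 8}
Tree: B1–B2, B1–B3, B3–B4, B2–B5, B3–B6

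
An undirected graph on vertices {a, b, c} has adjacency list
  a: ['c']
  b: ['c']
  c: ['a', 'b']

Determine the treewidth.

1

A width-1 tree decomposition is:
Bags: B1 = {b, c}  B2 = {a, c}
Tree: B1–B2
Every bag has size at most 2, so the width is 2 − 1 = 1 and tw(G) ≤ 1. Since G has at least one edge (e.g. b–c), it is not an edgeless graph, so tw(G) ≥ 1. The upper and lower bounds meet at 1, so that is the treewidth.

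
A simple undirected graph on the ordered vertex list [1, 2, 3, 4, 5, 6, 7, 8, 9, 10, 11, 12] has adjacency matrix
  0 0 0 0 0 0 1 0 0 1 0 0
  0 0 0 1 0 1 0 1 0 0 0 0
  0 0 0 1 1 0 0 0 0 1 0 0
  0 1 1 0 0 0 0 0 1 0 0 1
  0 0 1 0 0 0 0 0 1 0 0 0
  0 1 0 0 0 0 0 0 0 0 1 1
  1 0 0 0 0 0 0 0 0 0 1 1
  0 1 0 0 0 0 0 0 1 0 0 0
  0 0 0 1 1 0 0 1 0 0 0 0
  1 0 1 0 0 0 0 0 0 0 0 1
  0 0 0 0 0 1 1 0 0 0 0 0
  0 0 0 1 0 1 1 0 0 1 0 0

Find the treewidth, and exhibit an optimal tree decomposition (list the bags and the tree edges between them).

Treewidth 3.
Bags: B1 = {2, 5, 8, 9}  B2 = {2, 4, 5, 9}  B3 = {2, 3, 4, 5}  B4 = {2, 3, 4, 6}  B5 = {3, 4, 6, 12}  B6 = {3, 6, 10, 12}  B7 = {6, 10, 11, 12}  B8 = {7, 10, 11, 12}  B9 = {1, 7, 10, 11}
Tree: B1–B2, B2–B3, B3–B4, B4–B5, B5–B6, B6–B7, B7–B8, B8–B9

Every bag has size at most 4, so the width is 4 − 1 = 3 and tw(G) ≤ 3. For the lower bound: the 4 vertex sets {5,8,9}, {2}, {4}, {3,6,10,12} are disjoint, each induces a connected subgraph, and every pair is joined by at least one edge of G. Contracting each set to a single vertex therefore yields K_{4} as a minor, and since treewidth is minor-monotone, tw(G) ≥ tw(K_{4}) = 3. The upper and lower bounds meet at 3, so that is the treewidth.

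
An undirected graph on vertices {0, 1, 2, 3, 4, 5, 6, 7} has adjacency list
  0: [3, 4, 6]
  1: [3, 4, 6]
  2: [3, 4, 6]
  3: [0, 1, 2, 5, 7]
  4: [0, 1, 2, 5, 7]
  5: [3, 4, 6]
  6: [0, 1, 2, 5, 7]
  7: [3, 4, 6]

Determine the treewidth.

3

A width-3 tree decomposition is:
Bags: B1 = {3, 4, 5, 6}  B2 = {1, 3, 4, 6}  B3 = {0, 3, 4, 6}  B4 = {2, 3, 4, 6}  B5 = {3, 4, 6, 7}
Tree: B1–B2, B2–B3, B3–B4, B4–B5
Every bag has size at most 4, so the width is 4 − 1 = 3 and tw(G) ≤ 3. For the lower bound: the 4 vertex sets {3,5}, {1,6}, {4}, {0} are disjoint, each induces a connected subgraph, and every pair is joined by at least one edge of G. Contracting each set to a single vertex therefore yields K_{4} as a minor, and since treewidth is minor-monotone, tw(G) ≥ tw(K_{4}) = 3. Combining the bounds, tw(G) = 3.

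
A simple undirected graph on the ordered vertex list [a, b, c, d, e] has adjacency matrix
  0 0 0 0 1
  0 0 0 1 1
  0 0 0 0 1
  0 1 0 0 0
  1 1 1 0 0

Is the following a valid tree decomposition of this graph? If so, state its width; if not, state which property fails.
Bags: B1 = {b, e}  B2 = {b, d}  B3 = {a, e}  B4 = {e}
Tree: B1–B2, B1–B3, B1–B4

No — vertex c appears in no bag.

A tree decomposition must satisfy three properties: every vertex lies in some bag; for every edge, both endpoints lie together in some bag; and for every vertex, the bags containing it form a connected subtree. Here vertex c appears in no bag, so the decomposition is invalid.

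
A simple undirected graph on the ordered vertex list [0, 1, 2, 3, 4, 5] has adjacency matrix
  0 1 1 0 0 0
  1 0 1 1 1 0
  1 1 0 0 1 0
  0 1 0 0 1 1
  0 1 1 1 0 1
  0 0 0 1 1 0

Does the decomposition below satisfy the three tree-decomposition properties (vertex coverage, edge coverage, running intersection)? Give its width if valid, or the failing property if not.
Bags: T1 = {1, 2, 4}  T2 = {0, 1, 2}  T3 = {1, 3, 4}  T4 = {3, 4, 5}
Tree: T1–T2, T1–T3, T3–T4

Vertex coverage: the bags together contain {0, 1, 2, 3, 4, 5}, the full vertex set. Edge coverage: each edge of G has both endpoints in at least one bag. Running intersection: for every vertex, the bags containing it form a connected subtree. All three properties hold, so this is a valid tree decomposition of width max|bag| − 1 = 2, and hence tw(G) ≤ 2.

Yes; width 2.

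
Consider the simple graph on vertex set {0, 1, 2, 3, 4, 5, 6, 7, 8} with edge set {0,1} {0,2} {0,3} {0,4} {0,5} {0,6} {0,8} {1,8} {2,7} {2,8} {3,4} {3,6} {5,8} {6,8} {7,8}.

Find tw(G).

2

A width-2 tree decomposition is:
Bags: B1 = {0, 2, 8}  B2 = {2, 7, 8}  B3 = {0, 6, 8}  B4 = {0, 1, 8}  B5 = {0, 3, 6}  B6 = {0, 3, 4}  B7 = {0, 5, 8}
Tree: B1–B2, B1–B3, B1–B4, B3–B5, B5–B6, B3–B7
The largest bag has 3 vertices, giving width 2; this decomposition certifies tw(G) ≤ 2. On the other hand G contains the 3-clique {0, 1, 8}. A clique must lie in a single bag of any decomposition, so no decomposition can have width below 2. Hence tw(G) = 2 exactly.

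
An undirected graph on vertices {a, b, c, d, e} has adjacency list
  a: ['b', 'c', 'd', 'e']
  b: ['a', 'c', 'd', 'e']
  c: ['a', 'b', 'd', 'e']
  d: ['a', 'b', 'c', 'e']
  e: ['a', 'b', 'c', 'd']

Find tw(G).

4

A width-4 tree decomposition is:
Bags: B1 = {a, b, c, d, e}
Tree: (single bag)
A single bag containing all 5 vertices is trivially a valid decomposition of width 4. Conversely, {a, b, c, d, e} is a clique of size 5, and the vertices of any clique must share a bag in every tree decomposition; so some bag has ≥ 5 vertices and tw(G) ≥ 4. Therefore the treewidth is 4.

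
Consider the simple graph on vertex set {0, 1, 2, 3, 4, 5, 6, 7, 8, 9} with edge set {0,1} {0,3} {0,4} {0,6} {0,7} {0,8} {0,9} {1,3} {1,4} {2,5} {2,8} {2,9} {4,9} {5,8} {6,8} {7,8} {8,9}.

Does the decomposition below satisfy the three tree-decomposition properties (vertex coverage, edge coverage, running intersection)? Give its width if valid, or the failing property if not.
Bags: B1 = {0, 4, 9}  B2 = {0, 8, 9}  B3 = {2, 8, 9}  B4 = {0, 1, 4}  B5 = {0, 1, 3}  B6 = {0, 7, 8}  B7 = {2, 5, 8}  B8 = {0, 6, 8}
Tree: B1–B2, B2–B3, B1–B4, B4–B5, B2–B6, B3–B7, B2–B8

Yes; width 2.

Vertex coverage: the bags together contain {0, 1, 2, 3, 4, 5, 6, 7, 8, 9}, the full vertex set. Edge coverage: each edge of G has both endpoints in at least one bag. Running intersection: for every vertex, the bags containing it form a connected subtree. All three properties hold, so this is a valid tree decomposition of width max|bag| − 1 = 2, and hence tw(G) ≤ 2.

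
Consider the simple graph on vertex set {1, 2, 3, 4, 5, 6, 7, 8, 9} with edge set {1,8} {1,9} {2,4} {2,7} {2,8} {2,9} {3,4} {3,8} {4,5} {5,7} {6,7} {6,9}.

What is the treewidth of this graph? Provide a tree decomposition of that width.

Treewidth 3.
One such decomposition:
Bags: B1 = {1, 6, 7, 9}  B2 = {1, 2, 7, 9}  B3 = {1, 2, 7, 8}  B4 = {2, 5, 7, 8}  B5 = {2, 4, 5, 8}  B6 = {3, 4, 5, 8}
Tree: B1–B2, B2–B3, B3–B4, B4–B5, B5–B6

Every bag has size at most 4, so the width is 4 − 1 = 3 and tw(G) ≤ 3. For the lower bound: the 4 vertex sets {1,6,9}, {7}, {2}, {3,4,5,8} are disjoint, each induces a connected subgraph, and every pair is joined by at least one edge of G. Contracting each set to a single vertex therefore yields K_{4} as a minor, and since treewidth is minor-monotone, tw(G) ≥ tw(K_{4}) = 3. The upper and lower bounds meet at 3, so that is the treewidth.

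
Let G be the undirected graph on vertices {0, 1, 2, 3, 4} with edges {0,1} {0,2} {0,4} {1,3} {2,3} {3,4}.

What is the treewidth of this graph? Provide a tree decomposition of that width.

Treewidth 2.
One such decomposition:
Bags: B1 = {0, 2, 3}  B2 = {0, 1, 3}  B3 = {0, 3, 4}
Tree: B1–B2, B2–B3

Every bag has size at most 3, so the width is 3 − 1 = 2 and tw(G) ≤ 2. Since 2–0–1–3–2 is a cycle in G, G is not acyclic. Forests are exactly the graphs of treewidth ≤ 1, so tw(G) ≥ 2. The upper and lower bounds meet at 2, so that is the treewidth.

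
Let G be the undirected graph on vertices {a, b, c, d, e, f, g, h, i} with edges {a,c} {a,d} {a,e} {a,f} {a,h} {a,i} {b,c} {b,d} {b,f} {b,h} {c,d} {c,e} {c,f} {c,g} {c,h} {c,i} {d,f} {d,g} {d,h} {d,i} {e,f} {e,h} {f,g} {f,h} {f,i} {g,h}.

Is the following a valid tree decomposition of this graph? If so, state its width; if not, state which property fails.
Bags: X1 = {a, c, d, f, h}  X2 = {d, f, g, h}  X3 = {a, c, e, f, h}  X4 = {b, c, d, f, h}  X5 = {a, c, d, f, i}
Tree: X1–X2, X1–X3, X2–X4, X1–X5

A tree decomposition must satisfy three properties: every vertex lies in some bag; for every edge, both endpoints lie together in some bag; and for every vertex, the bags containing it form a connected subtree. Here edge (c,g) lies in no bag, so the decomposition is invalid.

No — edge (c,g) lies in no bag.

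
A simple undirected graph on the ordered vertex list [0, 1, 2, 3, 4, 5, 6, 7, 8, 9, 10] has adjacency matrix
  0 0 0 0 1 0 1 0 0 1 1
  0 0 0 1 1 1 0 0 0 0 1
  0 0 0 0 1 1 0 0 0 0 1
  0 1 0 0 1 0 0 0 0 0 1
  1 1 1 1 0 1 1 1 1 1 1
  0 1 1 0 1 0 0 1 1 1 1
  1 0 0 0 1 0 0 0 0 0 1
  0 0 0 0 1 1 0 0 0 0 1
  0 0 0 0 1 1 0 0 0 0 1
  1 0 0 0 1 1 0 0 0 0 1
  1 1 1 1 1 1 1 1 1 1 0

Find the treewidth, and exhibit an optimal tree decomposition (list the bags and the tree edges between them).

Every bag has size at most 4, so the width is 4 − 1 = 3 and tw(G) ≤ 3. On the other hand G contains the 4-clique {0, 4, 9, 10}. A clique must lie in a single bag of any decomposition, so no decomposition can have width below 3. Combining the bounds, tw(G) = 3.

Treewidth 3.
One optimal decomposition is:
Bags: B1 = {1, 4, 5, 10}  B2 = {4, 5, 8, 10}  B3 = {4, 5, 9, 10}  B4 = {1, 3, 4, 10}  B5 = {0, 4, 9, 10}  B6 = {2, 4, 5, 10}  B7 = {4, 5, 7, 10}  B8 = {0, 4, 6, 10}
Tree: B1–B2, B1–B3, B1–B4, B3–B5, B1–B6, B3–B7, B5–B8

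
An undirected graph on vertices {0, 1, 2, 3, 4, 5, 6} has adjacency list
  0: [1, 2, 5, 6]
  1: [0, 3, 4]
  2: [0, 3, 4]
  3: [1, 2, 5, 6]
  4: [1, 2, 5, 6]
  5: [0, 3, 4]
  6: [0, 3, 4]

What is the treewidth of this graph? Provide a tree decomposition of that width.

Treewidth 3.
Bags: B1 = {0, 3, 4, 5}  B2 = {0, 3, 4, 6}  B3 = {0, 2, 3, 4}  B4 = {0, 1, 3, 4}
Tree: B1–B2, B2–B3, B3–B4

Every bag has size at most 4, so the width is 4 − 1 = 3 and tw(G) ≤ 3. For the lower bound: the 4 vertex sets {4,5}, {3,6}, {0}, {2} are disjoint, each induces a connected subgraph, and every pair is joined by at least one edge of G. Contracting each set to a single vertex therefore yields K_{4} as a minor, and since treewidth is minor-monotone, tw(G) ≥ tw(K_{4}) = 3. Combining the bounds, tw(G) = 3.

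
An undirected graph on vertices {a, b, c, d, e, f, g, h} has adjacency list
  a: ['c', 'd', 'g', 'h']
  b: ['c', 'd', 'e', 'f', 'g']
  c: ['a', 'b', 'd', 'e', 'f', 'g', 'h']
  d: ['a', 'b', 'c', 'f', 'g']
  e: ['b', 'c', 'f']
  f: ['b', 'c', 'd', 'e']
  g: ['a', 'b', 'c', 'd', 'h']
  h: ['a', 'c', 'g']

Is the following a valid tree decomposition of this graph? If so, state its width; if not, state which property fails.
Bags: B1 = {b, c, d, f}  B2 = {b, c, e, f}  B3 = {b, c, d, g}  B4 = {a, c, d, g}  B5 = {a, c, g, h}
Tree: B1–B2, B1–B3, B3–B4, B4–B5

Vertex coverage: the bags together contain {a, b, c, d, e, f, g, h}, the full vertex set. Edge coverage: each edge of G has both endpoints in at least one bag. Running intersection: for every vertex, the bags containing it form a connected subtree. All three properties hold, so this is a valid tree decomposition of width max|bag| − 1 = 3, and hence tw(G) ≤ 3.

Yes; width 3.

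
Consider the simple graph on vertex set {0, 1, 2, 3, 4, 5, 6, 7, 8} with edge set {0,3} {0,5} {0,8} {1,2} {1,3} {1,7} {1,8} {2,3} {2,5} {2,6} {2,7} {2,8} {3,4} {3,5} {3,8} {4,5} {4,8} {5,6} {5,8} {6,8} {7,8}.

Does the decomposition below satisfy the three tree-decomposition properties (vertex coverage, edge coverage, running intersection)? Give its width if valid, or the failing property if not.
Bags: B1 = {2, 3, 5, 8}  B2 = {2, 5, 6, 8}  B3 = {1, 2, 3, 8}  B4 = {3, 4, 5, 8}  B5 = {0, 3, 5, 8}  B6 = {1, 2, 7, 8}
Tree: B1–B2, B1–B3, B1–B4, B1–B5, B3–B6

Yes; width 3.

Vertex coverage: the bags together contain {0, 1, 2, 3, 4, 5, 6, 7, 8}, the full vertex set. Edge coverage: each edge of G has both endpoints in at least one bag. Running intersection: for every vertex, the bags containing it form a connected subtree. All three properties hold, so this is a valid tree decomposition of width max|bag| − 1 = 3, and hence tw(G) ≤ 3.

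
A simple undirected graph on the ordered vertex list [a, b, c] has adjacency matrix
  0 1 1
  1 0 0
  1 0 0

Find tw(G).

1

A width-1 tree decomposition is:
Bags: B1 = {a, c}  B2 = {a, b}
Tree: B1–B2
The largest bag has 2 vertices, giving width 1; this decomposition certifies tw(G) ≤ 1. G has an edge, so its treewidth is at least 1. The upper and lower bounds meet at 1, so that is the treewidth.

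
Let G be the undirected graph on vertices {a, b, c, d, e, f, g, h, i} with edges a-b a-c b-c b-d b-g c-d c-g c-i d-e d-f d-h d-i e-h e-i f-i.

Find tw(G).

2

A width-2 tree decomposition is:
Bags: B1 = {b, c, g}  B2 = {b, c, d}  B3 = {c, d, i}  B4 = {d, e, i}  B5 = {a, b, c}  B6 = {d, e, h}  B7 = {d, f, i}
Tree: B1–B2, B2–B3, B3–B4, B1–B5, B4–B6, B4–B7
Every bag has size at most 3, so the width is 3 − 1 = 2 and tw(G) ≤ 2. On the other hand G contains the 3-clique {d, e, h}. A clique must lie in a single bag of any decomposition, so no decomposition can have width below 2. Therefore the treewidth is 2.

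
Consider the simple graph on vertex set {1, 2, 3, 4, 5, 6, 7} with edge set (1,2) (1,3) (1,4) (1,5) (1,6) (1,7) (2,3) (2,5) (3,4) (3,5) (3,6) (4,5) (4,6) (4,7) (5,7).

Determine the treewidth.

3

A width-3 tree decomposition is:
Bags: B1 = {1, 3, 4, 5}  B2 = {1, 4, 5, 7}  B3 = {1, 3, 4, 6}  B4 = {1, 2, 3, 5}
Tree: B1–B2, B1–B3, B1–B4
Each bag holds 4 vertices, so the decomposition has width 3, which upper-bounds the treewidth. On the other hand G contains the 4-clique {1, 2, 3, 5}. A clique must lie in a single bag of any decomposition, so no decomposition can have width below 3. The upper and lower bounds meet at 3, so that is the treewidth.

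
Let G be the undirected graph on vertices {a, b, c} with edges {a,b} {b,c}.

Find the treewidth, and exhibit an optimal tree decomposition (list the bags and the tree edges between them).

Treewidth 1.
One optimal decomposition is:
Bags: B1 = {b, c}  B2 = {a, b}
Tree: B1–B2

Each bag holds 2 vertices, so the decomposition has width 1, which upper-bounds the treewidth. Any graph with an edge has treewidth ≥ 1, and G has the edge b–c. Therefore the treewidth is 1.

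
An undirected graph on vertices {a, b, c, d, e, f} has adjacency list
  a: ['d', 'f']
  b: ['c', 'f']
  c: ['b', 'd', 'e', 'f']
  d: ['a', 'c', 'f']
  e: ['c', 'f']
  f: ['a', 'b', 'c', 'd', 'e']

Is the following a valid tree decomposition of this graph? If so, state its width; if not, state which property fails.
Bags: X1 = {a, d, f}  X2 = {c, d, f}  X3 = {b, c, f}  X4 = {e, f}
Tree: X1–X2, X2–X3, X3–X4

No — edge (c,e) lies in no bag.

A tree decomposition must satisfy three properties: every vertex lies in some bag; for every edge, both endpoints lie together in some bag; and for every vertex, the bags containing it form a connected subtree. Here edge (c,e) lies in no bag, so the decomposition is invalid.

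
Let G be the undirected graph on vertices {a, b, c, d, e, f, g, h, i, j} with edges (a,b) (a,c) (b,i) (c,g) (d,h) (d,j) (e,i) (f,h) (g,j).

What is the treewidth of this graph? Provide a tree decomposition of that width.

Each bag holds 2 vertices, so the decomposition has width 1, which upper-bounds the treewidth. Since G has at least one edge (e.g. e–i), it is not an edgeless graph, so tw(G) ≥ 1. The upper and lower bounds meet at 1, so that is the treewidth.

Treewidth 1.
Bags: B1 = {e, i}  B2 = {b, i}  B3 = {a, b}  B4 = {a, c}  B5 = {c, g}  B6 = {g, j}  B7 = {d, j}  B8 = {d, h}  B9 = {f, h}
Tree: B1–B2, B2–B3, B3–B4, B4–B5, B5–B6, B6–B7, B7–B8, B8–B9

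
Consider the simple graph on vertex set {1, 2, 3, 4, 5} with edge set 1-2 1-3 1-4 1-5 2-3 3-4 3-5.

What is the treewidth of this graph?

A width-2 tree decomposition is:
Bags: B1 = {1, 3, 5}  B2 = {1, 3, 4}  B3 = {1, 2, 3}
Tree: B1–B2, B1–B3
Each bag holds 3 vertices, so the decomposition has width 2, which upper-bounds the treewidth. For the lower bound, the 3 vertices {1, 2, 3} are pairwise adjacent, and any tree decomposition puts a clique entirely inside one bag — forcing width ≥ 2. Combining the bounds, tw(G) = 2.

2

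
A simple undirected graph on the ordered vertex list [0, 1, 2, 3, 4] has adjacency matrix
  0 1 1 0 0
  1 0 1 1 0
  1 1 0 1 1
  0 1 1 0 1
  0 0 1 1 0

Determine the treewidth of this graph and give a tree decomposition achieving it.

Treewidth 2.
One such decomposition:
Bags: B1 = {0, 1, 2}  B2 = {1, 2, 3}  B3 = {2, 3, 4}
Tree: B1–B2, B2–B3

The largest bag has 3 vertices, giving width 2; this decomposition certifies tw(G) ≤ 2. On the other hand G contains the 3-clique {0, 1, 2}. A clique must lie in a single bag of any decomposition, so no decomposition can have width below 2. Combining the bounds, tw(G) = 2.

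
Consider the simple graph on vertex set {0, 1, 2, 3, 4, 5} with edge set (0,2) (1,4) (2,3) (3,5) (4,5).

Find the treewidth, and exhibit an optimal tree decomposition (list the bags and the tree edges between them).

Every bag has size at most 2, so the width is 2 − 1 = 1 and tw(G) ≤ 1. Any graph with an edge has treewidth ≥ 1, and G has the edge 0–2. Hence tw(G) = 1 exactly.

Treewidth 1.
One optimal decomposition is:
Bags: B1 = {0, 2}  B2 = {2, 3}  B3 = {3, 5}  B4 = {4, 5}  B5 = {1, 4}
Tree: B1–B2, B2–B3, B3–B4, B4–B5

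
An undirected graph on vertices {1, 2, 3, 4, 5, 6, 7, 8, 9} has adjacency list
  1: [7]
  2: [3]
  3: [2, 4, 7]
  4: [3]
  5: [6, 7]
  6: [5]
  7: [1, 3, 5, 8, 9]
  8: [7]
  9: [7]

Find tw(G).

A width-1 tree decomposition is:
Bags: B1 = {5, 7}  B2 = {3, 7}  B3 = {7, 8}  B4 = {2, 3}  B5 = {3, 4}  B6 = {1, 7}  B7 = {5, 6}  B8 = {7, 9}
Tree: B1–B2, B2–B3, B2–B4, B2–B5, B1–B6, B1–B7, B1–B8
The largest bag has 2 vertices, giving width 1; this decomposition certifies tw(G) ≤ 1. G has an edge, so its treewidth is at least 1. Therefore the treewidth is 1.

1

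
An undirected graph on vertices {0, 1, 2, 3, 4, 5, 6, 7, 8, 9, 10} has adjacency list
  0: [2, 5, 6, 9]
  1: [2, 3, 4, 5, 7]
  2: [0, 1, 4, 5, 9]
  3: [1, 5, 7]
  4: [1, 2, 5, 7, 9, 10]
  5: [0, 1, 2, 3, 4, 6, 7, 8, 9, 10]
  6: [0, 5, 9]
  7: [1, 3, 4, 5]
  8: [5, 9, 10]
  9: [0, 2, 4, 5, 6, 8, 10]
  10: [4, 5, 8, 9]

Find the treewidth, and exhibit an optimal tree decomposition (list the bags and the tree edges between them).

Treewidth 3.
One such decomposition:
Bags: B1 = {2, 4, 5, 9}  B2 = {0, 2, 5, 9}  B3 = {1, 2, 4, 5}  B4 = {0, 5, 6, 9}  B5 = {4, 5, 9, 10}  B6 = {5, 8, 9, 10}  B7 = {1, 4, 5, 7}  B8 = {1, 3, 5, 7}
Tree: B1–B2, B1–B3, B2–B4, B1–B5, B5–B6, B3–B7, B7–B8

The largest bag has 4 vertices, giving width 3; this decomposition certifies tw(G) ≤ 3. On the other hand G contains the 4-clique {1, 3, 5, 7}. A clique must lie in a single bag of any decomposition, so no decomposition can have width below 3. Therefore the treewidth is 3.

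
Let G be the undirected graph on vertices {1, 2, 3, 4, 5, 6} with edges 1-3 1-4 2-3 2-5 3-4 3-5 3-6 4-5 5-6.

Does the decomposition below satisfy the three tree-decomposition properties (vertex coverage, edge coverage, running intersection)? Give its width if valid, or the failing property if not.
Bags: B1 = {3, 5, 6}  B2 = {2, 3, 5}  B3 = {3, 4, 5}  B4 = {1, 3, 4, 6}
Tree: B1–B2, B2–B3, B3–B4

No — bags containing vertex 6 are not connected in the tree.

A tree decomposition must satisfy three properties: every vertex lies in some bag; for every edge, both endpoints lie together in some bag; and for every vertex, the bags containing it form a connected subtree. Here bags containing vertex 6 are not connected in the tree, so the decomposition is invalid.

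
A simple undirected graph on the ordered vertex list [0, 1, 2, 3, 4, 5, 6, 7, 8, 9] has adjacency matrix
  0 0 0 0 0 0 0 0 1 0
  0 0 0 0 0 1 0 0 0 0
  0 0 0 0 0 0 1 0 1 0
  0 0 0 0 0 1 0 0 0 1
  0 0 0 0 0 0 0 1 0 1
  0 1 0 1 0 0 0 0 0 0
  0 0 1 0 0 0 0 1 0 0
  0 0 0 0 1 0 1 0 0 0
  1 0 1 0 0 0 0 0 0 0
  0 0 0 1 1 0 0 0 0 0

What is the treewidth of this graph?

A width-1 tree decomposition is:
Bags: B1 = {1, 5}  B2 = {3, 5}  B3 = {3, 9}  B4 = {4, 9}  B5 = {4, 7}  B6 = {6, 7}  B7 = {2, 6}  B8 = {2, 8}  B9 = {0, 8}
Tree: B1–B2, B2–B3, B3–B4, B4–B5, B5–B6, B6–B7, B7–B8, B8–B9
Every bag has size at most 2, so the width is 2 − 1 = 1 and tw(G) ≤ 1. Any graph with an edge has treewidth ≥ 1, and G has the edge 1–5. Hence tw(G) = 1 exactly.

1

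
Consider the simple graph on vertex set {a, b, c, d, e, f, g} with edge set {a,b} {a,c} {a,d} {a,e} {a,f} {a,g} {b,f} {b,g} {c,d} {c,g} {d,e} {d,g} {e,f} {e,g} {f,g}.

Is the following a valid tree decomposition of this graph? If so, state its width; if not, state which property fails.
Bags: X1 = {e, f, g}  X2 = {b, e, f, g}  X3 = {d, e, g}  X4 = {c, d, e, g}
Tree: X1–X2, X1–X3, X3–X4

No — vertex a appears in no bag.

A tree decomposition must satisfy three properties: every vertex lies in some bag; for every edge, both endpoints lie together in some bag; and for every vertex, the bags containing it form a connected subtree. Here vertex a appears in no bag, so the decomposition is invalid.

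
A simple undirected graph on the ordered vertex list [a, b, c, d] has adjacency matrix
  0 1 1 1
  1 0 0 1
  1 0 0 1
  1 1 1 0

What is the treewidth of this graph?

A width-2 tree decomposition is:
Bags: B1 = {a, b, d}  B2 = {a, c, d}
Tree: B1–B2
Each bag holds 3 vertices, so the decomposition has width 2, which upper-bounds the treewidth. Conversely, {a, c, d} is a clique of size 3, and the vertices of any clique must share a bag in every tree decomposition; so some bag has ≥ 3 vertices and tw(G) ≥ 2. Therefore the treewidth is 2.

2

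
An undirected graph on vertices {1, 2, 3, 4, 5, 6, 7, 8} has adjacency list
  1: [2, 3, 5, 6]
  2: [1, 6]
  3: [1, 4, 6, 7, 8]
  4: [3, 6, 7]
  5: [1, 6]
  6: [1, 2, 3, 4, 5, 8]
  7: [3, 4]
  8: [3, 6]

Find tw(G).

A width-2 tree decomposition is:
Bags: B1 = {3, 4, 7}  B2 = {3, 4, 6}  B3 = {1, 3, 6}  B4 = {1, 5, 6}  B5 = {3, 6, 8}  B6 = {1, 2, 6}
Tree: B1–B2, B2–B3, B3–B4, B3–B5, B3–B6
Every bag has size at most 3, so the width is 3 − 1 = 2 and tw(G) ≤ 2. Conversely, {3, 6, 8} is a clique of size 3, and the vertices of any clique must share a bag in every tree decomposition; so some bag has ≥ 3 vertices and tw(G) ≥ 2. Combining the bounds, tw(G) = 2.

2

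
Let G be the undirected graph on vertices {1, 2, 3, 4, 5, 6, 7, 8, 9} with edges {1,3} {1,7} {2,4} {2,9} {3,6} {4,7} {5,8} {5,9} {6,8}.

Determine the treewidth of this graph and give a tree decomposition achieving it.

Each bag holds 3 vertices, so the decomposition has width 2, which upper-bounds the treewidth. The edges 6–8–5–9–2–4–7–1–3–6 form a cycle, so G is not a tree and its treewidth is at least 2. Combining the bounds, tw(G) = 2.

Treewidth 2.
One optimal decomposition is:
Bags: B1 = {5, 6, 8}  B2 = {5, 6, 9}  B3 = {2, 6, 9}  B4 = {2, 4, 6}  B5 = {4, 6, 7}  B6 = {1, 6, 7}  B7 = {1, 3, 6}
Tree: B1–B2, B2–B3, B3–B4, B4–B5, B5–B6, B6–B7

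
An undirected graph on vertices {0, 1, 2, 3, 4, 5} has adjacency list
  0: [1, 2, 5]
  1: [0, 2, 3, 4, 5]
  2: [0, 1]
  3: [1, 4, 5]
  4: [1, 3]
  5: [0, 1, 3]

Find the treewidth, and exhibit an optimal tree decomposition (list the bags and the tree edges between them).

Treewidth 2.
Bags: B1 = {1, 3, 4}  B2 = {1, 3, 5}  B3 = {0, 1, 5}  B4 = {0, 1, 2}
Tree: B1–B2, B2–B3, B3–B4

Each bag holds 3 vertices, so the decomposition has width 2, which upper-bounds the treewidth. Conversely, {0, 1, 2} is a clique of size 3, and the vertices of any clique must share a bag in every tree decomposition; so some bag has ≥ 3 vertices and tw(G) ≥ 2. The upper and lower bounds meet at 2, so that is the treewidth.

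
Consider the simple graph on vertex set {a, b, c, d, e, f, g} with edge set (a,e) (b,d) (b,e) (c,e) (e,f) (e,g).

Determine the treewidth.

1

A width-1 tree decomposition is:
Bags: B1 = {b, e}  B2 = {b, d}  B3 = {e, f}  B4 = {a, e}  B5 = {c, e}  B6 = {e, g}
Tree: B1–B2, B1–B3, B1–B4, B1–B5, B4–B6
Each bag holds 2 vertices, so the decomposition has width 1, which upper-bounds the treewidth. Since G has at least one edge (e.g. b–e), it is not an edgeless graph, so tw(G) ≥ 1. Hence tw(G) = 1 exactly.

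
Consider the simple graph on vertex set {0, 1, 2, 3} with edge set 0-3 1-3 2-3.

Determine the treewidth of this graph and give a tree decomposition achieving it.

Treewidth 1.
One optimal decomposition is:
Bags: B1 = {2, 3}  B2 = {1, 3}  B3 = {0, 3}
Tree: B1–B2, B2–B3

Every bag has size at most 2, so the width is 2 − 1 = 1 and tw(G) ≤ 1. Any graph with an edge has treewidth ≥ 1, and G has the edge 2–3. The upper and lower bounds meet at 1, so that is the treewidth.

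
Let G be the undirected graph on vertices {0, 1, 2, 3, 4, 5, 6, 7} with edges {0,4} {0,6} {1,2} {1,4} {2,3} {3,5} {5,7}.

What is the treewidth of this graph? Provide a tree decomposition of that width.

The largest bag has 2 vertices, giving width 1; this decomposition certifies tw(G) ≤ 1. Since G has at least one edge (e.g. 6–0), it is not an edgeless graph, so tw(G) ≥ 1. Therefore the treewidth is 1.

Treewidth 1.
Bags: B1 = {0, 6}  B2 = {0, 4}  B3 = {1, 4}  B4 = {1, 2}  B5 = {2, 3}  B6 = {3, 5}  B7 = {5, 7}
Tree: B1–B2, B2–B3, B3–B4, B4–B5, B5–B6, B6–B7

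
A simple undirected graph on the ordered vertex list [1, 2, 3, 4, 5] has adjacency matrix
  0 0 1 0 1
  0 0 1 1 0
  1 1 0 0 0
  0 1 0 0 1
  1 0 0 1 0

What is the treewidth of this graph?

2

A width-2 tree decomposition is:
Bags: B1 = {1, 3, 5}  B2 = {3, 4, 5}  B3 = {2, 3, 4}
Tree: B1–B2, B2–B3
Each bag holds 3 vertices, so the decomposition has width 2, which upper-bounds the treewidth. For the lower bound, G contains the cycle 3–1–5–4–2–3, so G is not a forest; only forests have treewidth ≤ 1, hence tw(G) ≥ 2. Combining the bounds, tw(G) = 2.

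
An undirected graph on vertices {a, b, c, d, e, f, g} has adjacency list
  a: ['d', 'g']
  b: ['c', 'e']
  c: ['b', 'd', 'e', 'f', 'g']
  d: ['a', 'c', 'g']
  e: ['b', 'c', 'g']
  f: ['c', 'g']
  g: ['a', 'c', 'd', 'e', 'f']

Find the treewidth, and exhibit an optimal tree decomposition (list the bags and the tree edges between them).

Every bag has size at most 3, so the width is 3 − 1 = 2 and tw(G) ≤ 2. For the lower bound, the 3 vertices {c, d, g} are pairwise adjacent, and any tree decomposition puts a clique entirely inside one bag — forcing width ≥ 2. Therefore the treewidth is 2.

Treewidth 2.
One optimal decomposition is:
Bags: B1 = {c, d, g}  B2 = {c, e, g}  B3 = {a, d, g}  B4 = {c, f, g}  B5 = {b, c, e}
Tree: B1–B2, B1–B3, B2–B4, B2–B5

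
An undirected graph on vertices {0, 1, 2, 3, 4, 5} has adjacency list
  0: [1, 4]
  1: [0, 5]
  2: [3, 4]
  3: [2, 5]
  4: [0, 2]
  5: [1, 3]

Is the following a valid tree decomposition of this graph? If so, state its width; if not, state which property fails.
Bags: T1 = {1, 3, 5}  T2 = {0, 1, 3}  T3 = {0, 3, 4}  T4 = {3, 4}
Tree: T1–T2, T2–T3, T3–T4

A tree decomposition must satisfy three properties: every vertex lies in some bag; for every edge, both endpoints lie together in some bag; and for every vertex, the bags containing it form a connected subtree. Here vertex 2 appears in no bag, so the decomposition is invalid.

No — vertex 2 appears in no bag.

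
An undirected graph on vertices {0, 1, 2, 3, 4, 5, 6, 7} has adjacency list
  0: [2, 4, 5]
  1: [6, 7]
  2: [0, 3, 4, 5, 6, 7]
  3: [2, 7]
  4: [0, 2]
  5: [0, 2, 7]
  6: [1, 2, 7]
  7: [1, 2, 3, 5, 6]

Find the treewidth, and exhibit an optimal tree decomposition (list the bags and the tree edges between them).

Treewidth 2.
One such decomposition:
Bags: B1 = {0, 2, 5}  B2 = {0, 2, 4}  B3 = {2, 5, 7}  B4 = {2, 6, 7}  B5 = {1, 6, 7}  B6 = {2, 3, 7}
Tree: B1–B2, B1–B3, B3–B4, B4–B5, B3–B6

The largest bag has 3 vertices, giving width 2; this decomposition certifies tw(G) ≤ 2. For the lower bound, the 3 vertices {1, 6, 7} are pairwise adjacent, and any tree decomposition puts a clique entirely inside one bag — forcing width ≥ 2. The upper and lower bounds meet at 2, so that is the treewidth.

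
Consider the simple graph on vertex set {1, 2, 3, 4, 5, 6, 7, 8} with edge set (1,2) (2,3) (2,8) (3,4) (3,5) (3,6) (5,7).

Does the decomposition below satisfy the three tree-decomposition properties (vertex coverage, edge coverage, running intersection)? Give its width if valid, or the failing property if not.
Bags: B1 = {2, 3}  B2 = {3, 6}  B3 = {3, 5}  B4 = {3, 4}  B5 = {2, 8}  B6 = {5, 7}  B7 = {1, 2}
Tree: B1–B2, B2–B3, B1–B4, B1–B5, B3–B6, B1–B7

Checking the three conditions: (i) the bags cover all of {1, 2, 3, 4, 5, 6, 7, 8}; (ii) for each edge, some bag contains both endpoints; (iii) the bags containing any fixed vertex form a subtree. All hold, so the decomposition is valid with width 2 − 1 = 1.

Yes; width 1.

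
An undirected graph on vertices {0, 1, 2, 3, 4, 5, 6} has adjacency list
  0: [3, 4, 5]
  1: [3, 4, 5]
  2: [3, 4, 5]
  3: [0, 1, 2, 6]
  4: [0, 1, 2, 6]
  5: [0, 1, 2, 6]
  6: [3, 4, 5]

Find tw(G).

A width-3 tree decomposition is:
Bags: B1 = {3, 4, 5, 6}  B2 = {2, 3, 4, 5}  B3 = {1, 3, 4, 5}  B4 = {0, 3, 4, 5}
Tree: B1–B2, B2–B3, B3–B4
Each bag holds 4 vertices, so the decomposition has width 3, which upper-bounds the treewidth. For the lower bound: the 4 vertex sets {5,6}, {2,3}, {4}, {1} are disjoint, each induces a connected subgraph, and every pair is joined by at least one edge of G. Contracting each set to a single vertex therefore yields K_{4} as a minor, and since treewidth is minor-monotone, tw(G) ≥ tw(K_{4}) = 3. Hence tw(G) = 3 exactly.

3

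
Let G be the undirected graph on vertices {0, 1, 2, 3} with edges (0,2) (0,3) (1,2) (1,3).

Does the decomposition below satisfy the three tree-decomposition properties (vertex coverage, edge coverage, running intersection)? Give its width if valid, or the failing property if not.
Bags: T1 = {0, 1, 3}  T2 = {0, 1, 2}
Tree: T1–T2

Yes; width 2.

Vertex coverage: the bags together contain {0, 1, 2, 3}, the full vertex set. Edge coverage: each edge of G has both endpoints in at least one bag. Running intersection: for every vertex, the bags containing it form a connected subtree. All three properties hold, so this is a valid tree decomposition of width max|bag| − 1 = 2, and hence tw(G) ≤ 2.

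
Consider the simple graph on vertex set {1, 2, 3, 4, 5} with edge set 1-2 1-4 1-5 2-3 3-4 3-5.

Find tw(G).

A width-2 tree decomposition is:
Bags: B1 = {1, 2, 3}  B2 = {1, 3, 5}  B3 = {1, 3, 4}
Tree: B1–B2, B2–B3
Each bag holds 3 vertices, so the decomposition has width 2, which upper-bounds the treewidth. Since 2–3–5–1–2 is a cycle in G, G is not acyclic. Forests are exactly the graphs of treewidth ≤ 1, so tw(G) ≥ 2. Therefore the treewidth is 2.

2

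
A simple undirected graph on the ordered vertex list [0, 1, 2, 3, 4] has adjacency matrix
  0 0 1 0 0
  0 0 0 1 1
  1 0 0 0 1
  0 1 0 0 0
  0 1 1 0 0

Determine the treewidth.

1

A width-1 tree decomposition is:
Bags: B1 = {1, 4}  B2 = {1, 3}  B3 = {2, 4}  B4 = {0, 2}
Tree: B1–B2, B1–B3, B3–B4
Each bag holds 2 vertices, so the decomposition has width 1, which upper-bounds the treewidth. G has an edge, so its treewidth is at least 1. The upper and lower bounds meet at 1, so that is the treewidth.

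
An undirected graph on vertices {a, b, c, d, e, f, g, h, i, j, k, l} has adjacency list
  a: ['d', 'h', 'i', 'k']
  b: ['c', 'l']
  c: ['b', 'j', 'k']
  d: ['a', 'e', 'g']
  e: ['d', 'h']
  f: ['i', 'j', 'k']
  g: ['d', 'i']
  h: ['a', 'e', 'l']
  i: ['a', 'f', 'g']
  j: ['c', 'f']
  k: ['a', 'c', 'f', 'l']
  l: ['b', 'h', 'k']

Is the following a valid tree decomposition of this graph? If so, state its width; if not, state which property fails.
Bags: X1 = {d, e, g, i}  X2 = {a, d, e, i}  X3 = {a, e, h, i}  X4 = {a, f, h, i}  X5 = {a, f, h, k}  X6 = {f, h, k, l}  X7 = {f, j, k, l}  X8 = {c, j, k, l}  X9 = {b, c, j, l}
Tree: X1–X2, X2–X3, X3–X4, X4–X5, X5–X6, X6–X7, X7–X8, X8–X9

Checking the three conditions: (i) the bags cover all of {a, b, c, d, e, f, g, h, i, j, k, l}; (ii) for each edge, some bag contains both endpoints; (iii) the bags containing any fixed vertex form a subtree. All hold, so the decomposition is valid with width 4 − 1 = 3.

Yes; width 3.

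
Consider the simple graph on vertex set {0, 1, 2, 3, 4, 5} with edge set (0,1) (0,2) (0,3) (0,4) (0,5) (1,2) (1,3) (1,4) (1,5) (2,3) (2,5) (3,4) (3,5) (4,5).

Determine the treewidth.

A width-4 tree decomposition is:
Bags: B1 = {0, 1, 3, 4, 5}  B2 = {0, 1, 2, 3, 5}
Tree: B1–B2
Every bag has size at most 5, so the width is 5 − 1 = 4 and tw(G) ≤ 4. On the other hand G contains the 5-clique {0, 1, 2, 3, 5}. A clique must lie in a single bag of any decomposition, so no decomposition can have width below 4. The upper and lower bounds meet at 4, so that is the treewidth.

4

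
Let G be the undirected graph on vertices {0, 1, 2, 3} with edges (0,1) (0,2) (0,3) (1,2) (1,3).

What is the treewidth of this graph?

A width-2 tree decomposition is:
Bags: B1 = {0, 1, 2}  B2 = {0, 1, 3}
Tree: B1–B2
The largest bag has 3 vertices, giving width 2; this decomposition certifies tw(G) ≤ 2. For the lower bound, the 3 vertices {0, 1, 2} are pairwise adjacent, and any tree decomposition puts a clique entirely inside one bag — forcing width ≥ 2. The upper and lower bounds meet at 2, so that is the treewidth.

2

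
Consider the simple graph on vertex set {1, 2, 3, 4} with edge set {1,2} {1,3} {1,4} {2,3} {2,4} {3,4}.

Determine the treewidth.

A width-3 tree decomposition is:
Bags: B1 = {1, 2, 3, 4}
Tree: (single bag)
A single bag containing all 4 vertices is trivially a valid decomposition of width 3. For the lower bound, the 4 vertices {1, 2, 3, 4} are pairwise adjacent, and any tree decomposition puts a clique entirely inside one bag — forcing width ≥ 3. Therefore the treewidth is 3.

3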